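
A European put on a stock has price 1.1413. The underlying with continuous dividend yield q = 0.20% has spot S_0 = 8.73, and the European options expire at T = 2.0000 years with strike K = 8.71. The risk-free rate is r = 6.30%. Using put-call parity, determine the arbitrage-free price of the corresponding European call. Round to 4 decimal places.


Answer: Call price = 2.1576

Derivation:
Put-call parity: C - P = S_0 * exp(-qT) - K * exp(-rT).
S_0 * exp(-qT) = 8.7300 * 0.99600799 = 8.69514975
K * exp(-rT) = 8.7100 * 0.88161485 = 7.67886532
C = P + S*exp(-qT) - K*exp(-rT)
C = 1.1413 + 8.69514975 - 7.67886532 = 2.1576


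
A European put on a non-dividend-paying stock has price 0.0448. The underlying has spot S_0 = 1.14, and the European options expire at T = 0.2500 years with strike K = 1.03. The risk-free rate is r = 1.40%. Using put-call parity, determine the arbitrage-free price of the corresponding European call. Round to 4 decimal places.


Put-call parity: C - P = S_0 * exp(-qT) - K * exp(-rT).
S_0 * exp(-qT) = 1.1400 * 1.00000000 = 1.14000000
K * exp(-rT) = 1.0300 * 0.99650612 = 1.02640130
C = P + S*exp(-qT) - K*exp(-rT)
C = 0.0448 + 1.14000000 - 1.02640130 = 0.1584

Answer: Call price = 0.1584


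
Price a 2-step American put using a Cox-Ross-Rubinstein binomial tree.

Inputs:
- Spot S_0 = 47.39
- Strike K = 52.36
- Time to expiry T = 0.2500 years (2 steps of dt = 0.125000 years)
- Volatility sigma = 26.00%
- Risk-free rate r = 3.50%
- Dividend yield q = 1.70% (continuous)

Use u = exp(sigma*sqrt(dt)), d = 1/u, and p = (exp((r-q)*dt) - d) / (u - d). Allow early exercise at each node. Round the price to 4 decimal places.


Answer: Price = V(0,0) = 5.8748

Derivation:
dt = T/N = 0.125000
u = exp(sigma*sqrt(dt)) = 1.096281; d = 1/u = 0.912175
p = (exp((r-q)*dt) - d) / (u - d) = 0.489270
Discount per step: exp(-r*dt) = 0.995635
Stock lattice S(k, i) with i counting down-moves:
  k=0: S(0,0) = 47.3900
  k=1: S(1,0) = 51.9528; S(1,1) = 43.2280
  k=2: S(2,0) = 56.9549; S(2,1) = 47.3900; S(2,2) = 39.4314
Terminal payoffs V(N, i) = max(K - S_T, 0):
  V(2,0) = 0.000000; V(2,1) = 4.970000; V(2,2) = 12.928560
Backward induction: V(k, i) = exp(-r*dt) * [p * V(k+1, i) + (1-p) * V(k+1, i+1)]; then take max(V_cont, immediate exercise) for American.
  V(1,0) = exp(-r*dt) * [p*0.000000 + (1-p)*4.970000] = 2.527247; exercise = 0.407226; V(1,0) = max -> 2.527247
  V(1,1) = exp(-r*dt) * [p*4.970000 + (1-p)*12.928560] = 8.995234; exercise = 9.132047; V(1,1) = max -> 9.132047
  V(0,0) = exp(-r*dt) * [p*2.527247 + (1-p)*9.132047] = 5.874757; exercise = 4.970000; V(0,0) = max -> 5.874757


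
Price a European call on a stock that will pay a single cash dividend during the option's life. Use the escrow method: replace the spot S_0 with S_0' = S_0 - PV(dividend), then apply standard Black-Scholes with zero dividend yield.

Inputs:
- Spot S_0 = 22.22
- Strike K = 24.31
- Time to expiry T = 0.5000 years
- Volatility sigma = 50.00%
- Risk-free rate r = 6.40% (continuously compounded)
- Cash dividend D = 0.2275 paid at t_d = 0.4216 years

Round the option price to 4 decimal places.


PV(D) = D * exp(-r * t_d) = 0.2275 * 0.97337837 = 0.22144358
S_0' = S_0 - PV(D) = 22.2200 - 0.22144358 = 21.99855642
d1 = (ln(S_0'/K) + (r + sigma^2/2)*T) / (sigma*sqrt(T)) = -0.01530449
d2 = d1 - sigma*sqrt(T) = -0.36885788
exp(-rT) = 0.96850658
N(d1) = 0.49389463; N(d2) = 0.35611683
C = S_0' * N(d1) - K * exp(-rT) * N(d2) = 21.99855642 * 0.49389463 - 24.3100 * 0.96850658 * 0.35611683 = 2.4804

Answer: Price = 2.4804


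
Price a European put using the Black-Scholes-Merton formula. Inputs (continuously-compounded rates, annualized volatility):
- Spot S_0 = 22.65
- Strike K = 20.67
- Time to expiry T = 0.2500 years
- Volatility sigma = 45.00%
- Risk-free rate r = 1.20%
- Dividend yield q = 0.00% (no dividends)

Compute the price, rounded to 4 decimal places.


d1 = (ln(S/K) + (r - q + 0.5*sigma^2) * T) / (sigma * sqrt(T)) = 0.53239546
d2 = d1 - sigma * sqrt(T) = 0.30739546
exp(-rT) = 0.99700450; exp(-qT) = 1.00000000
P = K * exp(-rT) * N(-d2) - S_0 * exp(-qT) * N(-d1)
N(-d1) = 0.29722606; N(-d2) = 0.37927119
P = 20.6700 * 0.99700450 * 0.37927119 - 22.6500 * 1.00000000 * 0.29722606 = 1.0839

Answer: Price = 1.0839


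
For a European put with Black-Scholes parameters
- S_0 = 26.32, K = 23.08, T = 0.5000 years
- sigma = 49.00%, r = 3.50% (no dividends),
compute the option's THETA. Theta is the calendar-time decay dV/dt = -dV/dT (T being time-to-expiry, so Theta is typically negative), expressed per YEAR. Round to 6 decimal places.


Answer: Theta = -2.716973

Derivation:
d1 = 0.6028811604; d2 = 0.2563988376
phi(d1) = 0.3326476757; exp(-qT) = 1.0000000000; exp(-rT) = 0.9826522357
Theta = -S*exp(-qT)*phi(d1)*sigma/(2*sqrt(T)) + r*K*exp(-rT)*N(-d2) - q*S*exp(-qT)*N(-d1)
N(-d1) = 0.2732938749; N(-d2) = 0.3988214427; sqrt(T) = 0.7071067812
Term 1 = -26.3200 * 1.0000000000 * 0.3326476757 * 0.4900 / (2 * 0.7071067812) = -3.0335521155
Term 2 = 0.0350 * 23.0800 * 0.9826522357 * 0.3988214427 = 0.3165790676
Term 3 = 0 (no dividend yield, q = 0)
Theta = -3.0335521155 + (0.3165790676) + (0.0000000000) = -2.716973


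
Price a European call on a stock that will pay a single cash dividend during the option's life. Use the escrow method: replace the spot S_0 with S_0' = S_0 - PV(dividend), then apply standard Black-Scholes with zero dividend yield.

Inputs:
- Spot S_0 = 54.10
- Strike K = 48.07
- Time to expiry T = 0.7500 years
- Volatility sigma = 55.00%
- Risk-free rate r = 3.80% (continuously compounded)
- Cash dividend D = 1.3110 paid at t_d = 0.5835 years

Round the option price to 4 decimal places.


PV(D) = D * exp(-r * t_d) = 1.3110 * 0.97807101 = 1.28225110
S_0' = S_0 - PV(D) = 54.1000 - 1.28225110 = 52.81774890
d1 = (ln(S_0'/K) + (r + sigma^2/2)*T) / (sigma*sqrt(T)) = 0.49573710
d2 = d1 - sigma*sqrt(T) = 0.01942312
exp(-rT) = 0.97190229
N(d1) = 0.68996004; N(d2) = 0.50774822
C = S_0' * N(d1) - K * exp(-rT) * N(d2) = 52.81774890 * 0.68996004 - 48.0700 * 0.97190229 * 0.50774822 = 12.7205

Answer: Price = 12.7205


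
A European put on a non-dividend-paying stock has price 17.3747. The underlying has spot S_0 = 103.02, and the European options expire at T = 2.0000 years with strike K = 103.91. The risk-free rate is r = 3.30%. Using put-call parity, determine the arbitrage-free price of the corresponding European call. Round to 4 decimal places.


Answer: Call price = 23.1213

Derivation:
Put-call parity: C - P = S_0 * exp(-qT) - K * exp(-rT).
S_0 * exp(-qT) = 103.0200 * 1.00000000 = 103.02000000
K * exp(-rT) = 103.9100 * 0.93613086 = 97.27335811
C = P + S*exp(-qT) - K*exp(-rT)
C = 17.3747 + 103.02000000 - 97.27335811 = 23.1213


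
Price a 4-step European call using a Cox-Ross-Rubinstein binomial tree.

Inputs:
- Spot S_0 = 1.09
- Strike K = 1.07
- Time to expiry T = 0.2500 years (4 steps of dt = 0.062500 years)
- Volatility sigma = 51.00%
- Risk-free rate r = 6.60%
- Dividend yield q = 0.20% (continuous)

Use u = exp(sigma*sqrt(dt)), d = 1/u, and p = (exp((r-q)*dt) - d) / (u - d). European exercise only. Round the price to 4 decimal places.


Answer: Price = V(0,0) = 0.1250

Derivation:
dt = T/N = 0.062500
u = exp(sigma*sqrt(dt)) = 1.135985; d = 1/u = 0.880293
p = (exp((r-q)*dt) - d) / (u - d) = 0.483843
Discount per step: exp(-r*dt) = 0.995883
Stock lattice S(k, i) with i counting down-moves:
  k=0: S(0,0) = 1.0900
  k=1: S(1,0) = 1.2382; S(1,1) = 0.9595
  k=2: S(2,0) = 1.4066; S(2,1) = 1.0900; S(2,2) = 0.8447
  k=3: S(3,0) = 1.5979; S(3,1) = 1.2382; S(3,2) = 0.9595; S(3,3) = 0.7435
  k=4: S(4,0) = 1.8152; S(4,1) = 1.4066; S(4,2) = 1.0900; S(4,3) = 0.8447; S(4,4) = 0.6545
Terminal payoffs V(N, i) = max(S_T - K, 0):
  V(4,0) = 0.745167; V(4,1) = 0.336603; V(4,2) = 0.020000; V(4,3) = 0.000000; V(4,4) = 0.000000
Backward induction: V(k, i) = exp(-r*dt) * [p * V(k+1, i) + (1-p) * V(k+1, i+1)].
  V(3,0) = exp(-r*dt) * [p*0.745167 + (1-p)*0.336603] = 0.532085
  V(3,1) = exp(-r*dt) * [p*0.336603 + (1-p)*0.020000] = 0.172473
  V(3,2) = exp(-r*dt) * [p*0.020000 + (1-p)*0.000000] = 0.009637
  V(3,3) = exp(-r*dt) * [p*0.000000 + (1-p)*0.000000] = 0.000000
  V(2,0) = exp(-r*dt) * [p*0.532085 + (1-p)*0.172473] = 0.345043
  V(2,1) = exp(-r*dt) * [p*0.172473 + (1-p)*0.009637] = 0.088060
  V(2,2) = exp(-r*dt) * [p*0.009637 + (1-p)*0.000000] = 0.004644
  V(1,0) = exp(-r*dt) * [p*0.345043 + (1-p)*0.088060] = 0.211525
  V(1,1) = exp(-r*dt) * [p*0.088060 + (1-p)*0.004644] = 0.044819
  V(0,0) = exp(-r*dt) * [p*0.211525 + (1-p)*0.044819] = 0.124962


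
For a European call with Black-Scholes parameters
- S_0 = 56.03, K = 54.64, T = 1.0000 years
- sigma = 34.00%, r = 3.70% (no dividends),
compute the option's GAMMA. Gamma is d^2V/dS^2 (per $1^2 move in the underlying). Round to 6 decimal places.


d1 = 0.3527089597; d2 = 0.0127089597
phi(d1) = 0.3748833611; exp(-qT) = 1.0000000000; exp(-rT) = 0.9636761353
Gamma = exp(-qT) * phi(d1) / (S * sigma * sqrt(T)) = 1.0000000000 * 0.3748833611 / (56.0300 * 0.3400 * 1.0000000000) = 0.019679

Answer: Gamma = 0.019679


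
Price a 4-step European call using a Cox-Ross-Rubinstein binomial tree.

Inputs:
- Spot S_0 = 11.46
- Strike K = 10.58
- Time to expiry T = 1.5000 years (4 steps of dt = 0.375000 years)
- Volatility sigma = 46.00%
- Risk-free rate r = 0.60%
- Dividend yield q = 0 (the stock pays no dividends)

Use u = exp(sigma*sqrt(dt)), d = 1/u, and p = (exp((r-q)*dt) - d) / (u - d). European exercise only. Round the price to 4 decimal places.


Answer: Price = V(0,0) = 2.9386

Derivation:
dt = T/N = 0.375000
u = exp(sigma*sqrt(dt)) = 1.325370; d = 1/u = 0.754507
p = (exp((r-q)*dt) - d) / (u - d) = 0.433985
Discount per step: exp(-r*dt) = 0.997753
Stock lattice S(k, i) with i counting down-moves:
  k=0: S(0,0) = 11.4600
  k=1: S(1,0) = 15.1887; S(1,1) = 8.6466
  k=2: S(2,0) = 20.1307; S(2,1) = 11.4600; S(2,2) = 6.5240
  k=3: S(3,0) = 26.6806; S(3,1) = 15.1887; S(3,2) = 8.6466; S(3,3) = 4.9224
  k=4: S(4,0) = 35.3617; S(4,1) = 20.1307; S(4,2) = 11.4600; S(4,3) = 6.5240; S(4,4) = 3.7140
Terminal payoffs V(N, i) = max(S_T - K, 0):
  V(4,0) = 24.781653; V(4,1) = 9.550687; V(4,2) = 0.880000; V(4,3) = 0.000000; V(4,4) = 0.000000
Backward induction: V(k, i) = exp(-r*dt) * [p * V(k+1, i) + (1-p) * V(k+1, i+1)].
  V(3,0) = exp(-r*dt) * [p*24.781653 + (1-p)*9.550687] = 16.124377
  V(3,1) = exp(-r*dt) * [p*9.550687 + (1-p)*0.880000] = 4.632513
  V(3,2) = exp(-r*dt) * [p*0.880000 + (1-p)*0.000000] = 0.381048
  V(3,3) = exp(-r*dt) * [p*0.000000 + (1-p)*0.000000] = 0.000000
  V(2,0) = exp(-r*dt) * [p*16.124377 + (1-p)*4.632513] = 9.598190
  V(2,1) = exp(-r*dt) * [p*4.632513 + (1-p)*0.381048] = 2.221117
  V(2,2) = exp(-r*dt) * [p*0.381048 + (1-p)*0.000000] = 0.164998
  V(1,0) = exp(-r*dt) * [p*9.598190 + (1-p)*2.221117] = 5.410469
  V(1,1) = exp(-r*dt) * [p*2.221117 + (1-p)*0.164998] = 1.054946
  V(0,0) = exp(-r*dt) * [p*5.410469 + (1-p)*1.054946] = 2.938559


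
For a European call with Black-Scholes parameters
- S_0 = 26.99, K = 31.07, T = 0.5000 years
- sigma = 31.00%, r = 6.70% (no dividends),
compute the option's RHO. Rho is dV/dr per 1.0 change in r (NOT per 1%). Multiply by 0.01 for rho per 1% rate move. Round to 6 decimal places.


Answer: Rho = 4.125198

Derivation:
d1 = -0.3797906852; d2 = -0.5989937874
phi(d1) = 0.3711833938; exp(-qT) = 1.0000000000; exp(-rT) = 0.9670549112
N(d2) = 0.2745885137
Rho = K*T*exp(-rT)*N(d2) = 31.0700 * 0.5000 * 0.9670549112 * 0.2745885137 = 4.125198


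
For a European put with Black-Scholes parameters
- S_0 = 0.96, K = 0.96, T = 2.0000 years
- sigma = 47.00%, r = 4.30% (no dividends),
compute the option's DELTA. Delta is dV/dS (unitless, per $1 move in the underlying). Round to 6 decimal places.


d1 = 0.4617256833; d2 = -0.2029546910
phi(d1) = 0.3586049779; exp(-qT) = 1.0000000000; exp(-rT) = 0.9175942312
N(-d1) = 0.3221390253
Delta = -exp(-qT) * N(-d1) = -1.0000000000 * 0.3221390253 = -0.322139

Answer: Delta = -0.322139


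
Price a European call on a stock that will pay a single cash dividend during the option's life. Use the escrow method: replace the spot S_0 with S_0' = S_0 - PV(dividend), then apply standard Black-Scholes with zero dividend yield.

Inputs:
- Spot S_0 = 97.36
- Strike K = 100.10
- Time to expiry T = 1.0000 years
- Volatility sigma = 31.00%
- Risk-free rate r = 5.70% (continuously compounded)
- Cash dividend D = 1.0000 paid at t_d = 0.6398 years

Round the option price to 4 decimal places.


Answer: Price = 12.7040

Derivation:
PV(D) = D * exp(-r * t_d) = 1.0000 * 0.96418837 = 0.96418837
S_0' = S_0 - PV(D) = 97.3600 - 0.96418837 = 96.39581163
d1 = (ln(S_0'/K) + (r + sigma^2/2)*T) / (sigma*sqrt(T)) = 0.21723570
d2 = d1 - sigma*sqrt(T) = -0.09276430
exp(-rT) = 0.94459407
N(d1) = 0.58598767; N(d2) = 0.46304541
C = S_0' * N(d1) - K * exp(-rT) * N(d2) = 96.39581163 * 0.58598767 - 100.1000 * 0.94459407 * 0.46304541 = 12.7040


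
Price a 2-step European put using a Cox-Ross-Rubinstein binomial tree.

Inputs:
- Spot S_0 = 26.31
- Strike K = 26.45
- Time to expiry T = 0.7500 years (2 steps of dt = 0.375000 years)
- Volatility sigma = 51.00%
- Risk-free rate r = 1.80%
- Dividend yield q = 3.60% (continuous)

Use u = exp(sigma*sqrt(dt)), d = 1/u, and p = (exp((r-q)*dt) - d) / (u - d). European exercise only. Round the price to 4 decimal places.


dt = T/N = 0.375000
u = exp(sigma*sqrt(dt)) = 1.366578; d = 1/u = 0.731755
p = (exp((r-q)*dt) - d) / (u - d) = 0.411954
Discount per step: exp(-r*dt) = 0.993273
Stock lattice S(k, i) with i counting down-moves:
  k=0: S(0,0) = 26.3100
  k=1: S(1,0) = 35.9547; S(1,1) = 19.2525
  k=2: S(2,0) = 49.1349; S(2,1) = 26.3100; S(2,2) = 14.0881
Terminal payoffs V(N, i) = max(K - S_T, 0):
  V(2,0) = 0.000000; V(2,1) = 0.140000; V(2,2) = 12.361918
Backward induction: V(k, i) = exp(-r*dt) * [p * V(k+1, i) + (1-p) * V(k+1, i+1)].
  V(1,0) = exp(-r*dt) * [p*0.000000 + (1-p)*0.140000] = 0.081773
  V(1,1) = exp(-r*dt) * [p*0.140000 + (1-p)*12.361918] = 7.277760
  V(0,0) = exp(-r*dt) * [p*0.081773 + (1-p)*7.277760] = 4.284327

Answer: Price = V(0,0) = 4.2843


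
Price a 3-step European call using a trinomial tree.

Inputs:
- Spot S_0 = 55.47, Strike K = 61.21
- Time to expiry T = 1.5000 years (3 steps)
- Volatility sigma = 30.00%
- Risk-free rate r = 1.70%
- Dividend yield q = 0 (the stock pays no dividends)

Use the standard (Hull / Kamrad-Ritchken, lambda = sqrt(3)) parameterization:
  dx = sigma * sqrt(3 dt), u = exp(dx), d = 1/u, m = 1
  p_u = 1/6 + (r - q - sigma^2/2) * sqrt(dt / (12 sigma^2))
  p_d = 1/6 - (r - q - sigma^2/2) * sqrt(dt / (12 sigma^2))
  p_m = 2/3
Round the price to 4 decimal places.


dt = T/N = 0.500000; dx = sigma*sqrt(3*dt) = 0.367423
u = exp(dx) = 1.444009; d = 1/u = 0.692516
p_u = 0.147615, p_m = 0.666667, p_d = 0.185718
Discount per step: exp(-r*dt) = 0.991536
Stock lattice S(k, j) with j the centered position index:
  k=0: S(0,+0) = 55.4700
  k=1: S(1,-1) = 38.4139; S(1,+0) = 55.4700; S(1,+1) = 80.0992
  k=2: S(2,-2) = 26.6022; S(2,-1) = 38.4139; S(2,+0) = 55.4700; S(2,+1) = 80.0992; S(2,+2) = 115.6640
  k=3: S(3,-3) = 18.4225; S(3,-2) = 26.6022; S(3,-1) = 38.4139; S(3,+0) = 55.4700; S(3,+1) = 80.0992; S(3,+2) = 115.6640; S(3,+3) = 167.0199
Terminal payoffs V(N, j) = max(S_T - K, 0):
  V(3,-3) = 0.000000; V(3,-2) = 0.000000; V(3,-1) = 0.000000; V(3,+0) = 0.000000; V(3,+1) = 18.889194; V(3,+2) = 54.453979; V(3,+3) = 105.809858
Backward induction: V(k, j) = exp(-r*dt) * [p_u * V(k+1, j+1) + p_m * V(k+1, j) + p_d * V(k+1, j-1)]
  V(2,-2) = exp(-r*dt) * [p_u*0.000000 + p_m*0.000000 + p_d*0.000000] = 0.000000
  V(2,-1) = exp(-r*dt) * [p_u*0.000000 + p_m*0.000000 + p_d*0.000000] = 0.000000
  V(2,+0) = exp(-r*dt) * [p_u*18.889194 + p_m*0.000000 + p_d*0.000000] = 2.764730
  V(2,+1) = exp(-r*dt) * [p_u*54.453979 + p_m*18.889194 + p_d*0.000000] = 20.456404
  V(2,+2) = exp(-r*dt) * [p_u*105.809858 + p_m*54.453979 + p_d*18.889194] = 54.960695
  V(1,-1) = exp(-r*dt) * [p_u*2.764730 + p_m*0.000000 + p_d*0.000000] = 0.404661
  V(1,+0) = exp(-r*dt) * [p_u*20.456404 + p_m*2.764730 + p_d*0.000000] = 4.821668
  V(1,+1) = exp(-r*dt) * [p_u*54.960695 + p_m*20.456404 + p_d*2.764730] = 22.075648
  V(0,+0) = exp(-r*dt) * [p_u*22.075648 + p_m*4.821668 + p_d*0.404661] = 6.492872

Answer: Price = V(0,0) = 6.4929


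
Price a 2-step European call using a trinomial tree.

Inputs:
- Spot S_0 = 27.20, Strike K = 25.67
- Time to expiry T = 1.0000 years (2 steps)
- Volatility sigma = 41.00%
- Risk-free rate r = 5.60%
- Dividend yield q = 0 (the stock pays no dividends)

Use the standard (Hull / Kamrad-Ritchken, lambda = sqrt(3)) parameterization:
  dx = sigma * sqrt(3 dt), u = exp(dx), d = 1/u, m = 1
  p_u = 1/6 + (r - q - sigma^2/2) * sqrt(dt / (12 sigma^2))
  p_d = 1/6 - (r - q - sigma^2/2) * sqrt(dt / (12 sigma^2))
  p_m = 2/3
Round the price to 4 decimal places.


Answer: Price = V(0,0) = 5.5040

Derivation:
dt = T/N = 0.500000; dx = sigma*sqrt(3*dt) = 0.502145
u = exp(dx) = 1.652262; d = 1/u = 0.605231
p_u = 0.152702, p_m = 0.666667, p_d = 0.180632
Discount per step: exp(-r*dt) = 0.972388
Stock lattice S(k, j) with j the centered position index:
  k=0: S(0,+0) = 27.2000
  k=1: S(1,-1) = 16.4623; S(1,+0) = 27.2000; S(1,+1) = 44.9415
  k=2: S(2,-2) = 9.9635; S(2,-1) = 16.4623; S(2,+0) = 27.2000; S(2,+1) = 44.9415; S(2,+2) = 74.2552
Terminal payoffs V(N, j) = max(S_T - K, 0):
  V(2,-2) = 0.000000; V(2,-1) = 0.000000; V(2,+0) = 1.530000; V(2,+1) = 19.271533; V(2,+2) = 48.585197
Backward induction: V(k, j) = exp(-r*dt) * [p_u * V(k+1, j+1) + p_m * V(k+1, j) + p_d * V(k+1, j-1)]
  V(1,-1) = exp(-r*dt) * [p_u*1.530000 + p_m*0.000000 + p_d*0.000000] = 0.227182
  V(1,+0) = exp(-r*dt) * [p_u*19.271533 + p_m*1.530000 + p_d*0.000000] = 3.853374
  V(1,+1) = exp(-r*dt) * [p_u*48.585197 + p_m*19.271533 + p_d*1.530000] = 19.975863
  V(0,+0) = exp(-r*dt) * [p_u*19.975863 + p_m*3.853374 + p_d*0.227182] = 5.504009


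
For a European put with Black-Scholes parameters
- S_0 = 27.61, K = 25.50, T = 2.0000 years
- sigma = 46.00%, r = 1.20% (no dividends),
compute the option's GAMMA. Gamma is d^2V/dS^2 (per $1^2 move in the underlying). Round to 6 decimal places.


Answer: Gamma = 0.019753

Derivation:
d1 = 0.4843674899; d2 = -0.1661707488
phi(d1) = 0.3547845888; exp(-qT) = 1.0000000000; exp(-rT) = 0.9762857098
Gamma = exp(-qT) * phi(d1) / (S * sigma * sqrt(T)) = 1.0000000000 * 0.3547845888 / (27.6100 * 0.4600 * 1.4142135624) = 0.019753


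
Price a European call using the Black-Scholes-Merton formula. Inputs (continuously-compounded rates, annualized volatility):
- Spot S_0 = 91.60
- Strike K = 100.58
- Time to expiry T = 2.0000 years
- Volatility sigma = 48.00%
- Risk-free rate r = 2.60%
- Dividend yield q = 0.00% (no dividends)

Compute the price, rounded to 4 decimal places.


d1 = (ln(S/K) + (r - q + 0.5*sigma^2) * T) / (sigma * sqrt(T)) = 0.27824334
d2 = d1 - sigma * sqrt(T) = -0.40057917
exp(-rT) = 0.94932887; exp(-qT) = 1.00000000
C = S_0 * exp(-qT) * N(d1) - K * exp(-rT) * N(d2)
N(d1) = 0.60958722; N(d2) = 0.34436499
C = 91.6000 * 1.00000000 * 0.60958722 - 100.5800 * 0.94932887 * 0.34436499 = 22.9570

Answer: Price = 22.9570


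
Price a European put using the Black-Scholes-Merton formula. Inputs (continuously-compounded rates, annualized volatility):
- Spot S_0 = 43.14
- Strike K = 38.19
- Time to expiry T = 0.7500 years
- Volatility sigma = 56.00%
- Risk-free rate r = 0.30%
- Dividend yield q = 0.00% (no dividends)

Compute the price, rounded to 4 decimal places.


d1 = (ln(S/K) + (r - q + 0.5*sigma^2) * T) / (sigma * sqrt(T)) = 0.49843255
d2 = d1 - sigma * sqrt(T) = 0.01345832
exp(-rT) = 0.99775253; exp(-qT) = 1.00000000
P = K * exp(-rT) * N(-d2) - S_0 * exp(-qT) * N(-d1)
N(-d1) = 0.30908960; N(-d2) = 0.49463107
P = 38.1900 * 0.99775253 * 0.49463107 - 43.1400 * 1.00000000 * 0.30908960 = 5.5134

Answer: Price = 5.5134


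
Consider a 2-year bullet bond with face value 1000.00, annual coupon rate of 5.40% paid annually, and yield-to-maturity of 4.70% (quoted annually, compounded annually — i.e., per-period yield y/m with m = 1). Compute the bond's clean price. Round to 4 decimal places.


Coupon per period c = face * coupon_rate / m = 54.000000
Periods per year m = 1; per-period yield y/m = 0.047000
Number of cashflows N = 2
Cashflows (t years, CF_t, discount factor 1/(1+y/m)^(m*t), PV):
  t = 1.0000: CF_t = 54.000000, DF = 0.955110, PV = 51.575931
  t = 2.0000: CF_t = 1054.000000, DF = 0.912235, PV = 961.495481
Price P = sum_t PV_t = 1013.071412

Answer: Price = 1013.0714


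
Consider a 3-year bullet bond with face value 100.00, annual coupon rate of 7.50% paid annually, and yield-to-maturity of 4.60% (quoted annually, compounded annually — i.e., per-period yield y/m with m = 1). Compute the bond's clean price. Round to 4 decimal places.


Coupon per period c = face * coupon_rate / m = 7.500000
Periods per year m = 1; per-period yield y/m = 0.046000
Number of cashflows N = 3
Cashflows (t years, CF_t, discount factor 1/(1+y/m)^(m*t), PV):
  t = 1.0000: CF_t = 7.500000, DF = 0.956023, PV = 7.170172
  t = 2.0000: CF_t = 7.500000, DF = 0.913980, PV = 6.854849
  t = 3.0000: CF_t = 107.500000, DF = 0.873786, PV = 93.931966
Price P = sum_t PV_t = 107.956987

Answer: Price = 107.9570


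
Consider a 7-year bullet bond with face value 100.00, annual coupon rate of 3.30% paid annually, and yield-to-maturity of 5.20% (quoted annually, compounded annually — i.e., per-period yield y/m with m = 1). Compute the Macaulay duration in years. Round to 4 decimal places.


Coupon per period c = face * coupon_rate / m = 3.300000
Periods per year m = 1; per-period yield y/m = 0.052000
Number of cashflows N = 7
Cashflows (t years, CF_t, discount factor 1/(1+y/m)^(m*t), PV):
  t = 1.0000: CF_t = 3.300000, DF = 0.950570, PV = 3.136882
  t = 2.0000: CF_t = 3.300000, DF = 0.903584, PV = 2.981827
  t = 3.0000: CF_t = 3.300000, DF = 0.858920, PV = 2.834436
  t = 4.0000: CF_t = 3.300000, DF = 0.816464, PV = 2.694331
  t = 5.0000: CF_t = 3.300000, DF = 0.776106, PV = 2.561151
  t = 6.0000: CF_t = 3.300000, DF = 0.737744, PV = 2.434554
  t = 7.0000: CF_t = 103.300000, DF = 0.701277, PV = 72.441952
Price P = sum_t PV_t = 89.085134
Macaulay numerator sum_t t * PV_t:
  t * PV_t at t = 1.0000: 3.136882
  t * PV_t at t = 2.0000: 5.963654
  t * PV_t at t = 3.0000: 8.503309
  t * PV_t at t = 4.0000: 10.777325
  t * PV_t at t = 5.0000: 12.805757
  t * PV_t at t = 6.0000: 14.607327
  t * PV_t at t = 7.0000: 507.093662
Macaulay duration D = (sum_t t * PV_t) / P = 562.887917 / 89.085134 = 6.318539

Answer: Macaulay duration = 6.3185 years


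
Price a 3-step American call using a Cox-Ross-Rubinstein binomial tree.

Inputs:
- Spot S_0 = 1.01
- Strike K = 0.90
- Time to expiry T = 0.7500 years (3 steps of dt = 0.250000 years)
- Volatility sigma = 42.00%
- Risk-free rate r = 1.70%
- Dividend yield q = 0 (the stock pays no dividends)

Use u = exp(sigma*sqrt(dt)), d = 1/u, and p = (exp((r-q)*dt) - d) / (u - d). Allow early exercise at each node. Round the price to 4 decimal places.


Answer: Price = V(0,0) = 0.2108

Derivation:
dt = T/N = 0.250000
u = exp(sigma*sqrt(dt)) = 1.233678; d = 1/u = 0.810584
p = (exp((r-q)*dt) - d) / (u - d) = 0.457759
Discount per step: exp(-r*dt) = 0.995759
Stock lattice S(k, i) with i counting down-moves:
  k=0: S(0,0) = 1.0100
  k=1: S(1,0) = 1.2460; S(1,1) = 0.8187
  k=2: S(2,0) = 1.5372; S(2,1) = 1.0100; S(2,2) = 0.6636
  k=3: S(3,0) = 1.8964; S(3,1) = 1.2460; S(3,2) = 0.8187; S(3,3) = 0.5379
Terminal payoffs V(N, i) = max(S_T - K, 0):
  V(3,0) = 0.996387; V(3,1) = 0.346015; V(3,2) = 0.000000; V(3,3) = 0.000000
Backward induction: V(k, i) = exp(-r*dt) * [p * V(k+1, i) + (1-p) * V(k+1, i+1)]; then take max(V_cont, immediate exercise) for American.
  V(2,0) = exp(-r*dt) * [p*0.996387 + (1-p)*0.346015] = 0.640998; exercise = 0.637181; V(2,0) = max -> 0.640998
  V(2,1) = exp(-r*dt) * [p*0.346015 + (1-p)*0.000000] = 0.157720; exercise = 0.110000; V(2,1) = max -> 0.157720
  V(2,2) = exp(-r*dt) * [p*0.000000 + (1-p)*0.000000] = 0.000000; exercise = 0.000000; V(2,2) = max -> 0.000000
  V(1,0) = exp(-r*dt) * [p*0.640998 + (1-p)*0.157720] = 0.377337; exercise = 0.346015; V(1,0) = max -> 0.377337
  V(1,1) = exp(-r*dt) * [p*0.157720 + (1-p)*0.000000] = 0.071891; exercise = 0.000000; V(1,1) = max -> 0.071891
  V(0,0) = exp(-r*dt) * [p*0.377337 + (1-p)*0.071891] = 0.210814; exercise = 0.110000; V(0,0) = max -> 0.210814


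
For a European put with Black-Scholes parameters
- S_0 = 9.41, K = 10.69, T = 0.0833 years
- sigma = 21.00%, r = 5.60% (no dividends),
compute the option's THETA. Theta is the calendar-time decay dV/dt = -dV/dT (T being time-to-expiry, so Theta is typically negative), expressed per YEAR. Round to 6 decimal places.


Answer: Theta = 0.398083

Derivation:
d1 = -1.9969460483; d2 = -2.0575557010
phi(d1) = 0.0543214940; exp(-qT) = 1.0000000000; exp(-rT) = 0.9953460633
Theta = -S*exp(-qT)*phi(d1)*sigma/(2*sqrt(T)) + r*K*exp(-rT)*N(-d2) - q*S*exp(-qT)*N(-d1)
N(-d1) = 0.9770844779; N(-d2) = 0.9801835986; sqrt(T) = 0.2886173938
Term 1 = -9.4100 * 1.0000000000 * 0.0543214940 * 0.2100 / (2 * 0.2886173938) = -0.1859636782
Term 2 = 0.0560 * 10.6900 * 0.9953460633 * 0.9801835986 = 0.5840462859
Term 3 = 0 (no dividend yield, q = 0)
Theta = -0.1859636782 + (0.5840462859) + (0.0000000000) = 0.398083


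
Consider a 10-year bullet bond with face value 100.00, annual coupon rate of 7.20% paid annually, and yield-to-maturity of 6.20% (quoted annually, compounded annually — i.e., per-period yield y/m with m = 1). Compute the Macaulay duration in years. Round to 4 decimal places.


Answer: Macaulay duration = 7.5569 years

Derivation:
Coupon per period c = face * coupon_rate / m = 7.200000
Periods per year m = 1; per-period yield y/m = 0.062000
Number of cashflows N = 10
Cashflows (t years, CF_t, discount factor 1/(1+y/m)^(m*t), PV):
  t = 1.0000: CF_t = 7.200000, DF = 0.941620, PV = 6.779661
  t = 2.0000: CF_t = 7.200000, DF = 0.886647, PV = 6.383862
  t = 3.0000: CF_t = 7.200000, DF = 0.834885, PV = 6.011169
  t = 4.0000: CF_t = 7.200000, DF = 0.786144, PV = 5.660235
  t = 5.0000: CF_t = 7.200000, DF = 0.740248, PV = 5.329788
  t = 6.0000: CF_t = 7.200000, DF = 0.697032, PV = 5.018633
  t = 7.0000: CF_t = 7.200000, DF = 0.656339, PV = 4.725643
  t = 8.0000: CF_t = 7.200000, DF = 0.618022, PV = 4.449758
  t = 9.0000: CF_t = 7.200000, DF = 0.581942, PV = 4.189979
  t = 10.0000: CF_t = 107.200000, DF = 0.547968, PV = 58.742120
Price P = sum_t PV_t = 107.290846
Macaulay numerator sum_t t * PV_t:
  t * PV_t at t = 1.0000: 6.779661
  t * PV_t at t = 2.0000: 12.767723
  t * PV_t at t = 3.0000: 18.033507
  t * PV_t at t = 4.0000: 22.640938
  t * PV_t at t = 5.0000: 26.648939
  t * PV_t at t = 6.0000: 30.111795
  t * PV_t at t = 7.0000: 33.079499
  t * PV_t at t = 8.0000: 35.598062
  t * PV_t at t = 9.0000: 37.709811
  t * PV_t at t = 10.0000: 587.421202
Macaulay duration D = (sum_t t * PV_t) / P = 810.791137 / 107.290846 = 7.556946


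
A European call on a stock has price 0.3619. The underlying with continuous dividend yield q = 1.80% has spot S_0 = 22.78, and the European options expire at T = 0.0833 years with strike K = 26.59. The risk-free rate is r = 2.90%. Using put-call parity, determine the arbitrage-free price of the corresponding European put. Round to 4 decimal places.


Answer: Put price = 4.1419

Derivation:
Put-call parity: C - P = S_0 * exp(-qT) - K * exp(-rT).
S_0 * exp(-qT) = 22.7800 * 0.99850172 = 22.74586926
K * exp(-rT) = 26.5900 * 0.99758722 = 26.52584406
P = C - S*exp(-qT) + K*exp(-rT)
P = 0.3619 - 22.74586926 + 26.52584406 = 4.1419


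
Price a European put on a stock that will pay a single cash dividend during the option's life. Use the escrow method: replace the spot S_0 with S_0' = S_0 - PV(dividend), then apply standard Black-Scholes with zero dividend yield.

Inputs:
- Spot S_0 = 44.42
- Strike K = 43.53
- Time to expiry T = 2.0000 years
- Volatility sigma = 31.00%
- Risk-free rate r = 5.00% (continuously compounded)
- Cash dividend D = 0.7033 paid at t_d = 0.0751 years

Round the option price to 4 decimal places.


Answer: Price = 5.2438

Derivation:
PV(D) = D * exp(-r * t_d) = 0.7033 * 0.99625204 = 0.70066406
S_0' = S_0 - PV(D) = 44.4200 - 0.70066406 = 43.71933594
d1 = (ln(S_0'/K) + (r + sigma^2/2)*T) / (sigma*sqrt(T)) = 0.45720183
d2 = d1 - sigma*sqrt(T) = 0.01879563
exp(-rT) = 0.90483742
N(-d1) = 0.32376299; N(-d2) = 0.49250207
P = K * exp(-rT) * N(-d2) - S_0' * N(-d1) = 43.5300 * 0.90483742 * 0.49250207 - 43.71933594 * 0.32376299 = 5.2438


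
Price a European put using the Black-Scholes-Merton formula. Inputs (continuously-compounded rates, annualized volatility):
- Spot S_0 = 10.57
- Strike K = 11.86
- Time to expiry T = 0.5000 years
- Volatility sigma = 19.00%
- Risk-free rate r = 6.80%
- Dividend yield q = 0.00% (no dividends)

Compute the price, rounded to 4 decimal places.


Answer: Price = 1.1411

Derivation:
d1 = (ln(S/K) + (r - q + 0.5*sigma^2) * T) / (sigma * sqrt(T)) = -0.53685477
d2 = d1 - sigma * sqrt(T) = -0.67120506
exp(-rT) = 0.96657150; exp(-qT) = 1.00000000
P = K * exp(-rT) * N(-d2) - S_0 * exp(-qT) * N(-d1)
N(-d1) = 0.70431603; N(-d2) = 0.74895505
P = 11.8600 * 0.96657150 * 0.74895505 - 10.5700 * 1.00000000 * 0.70431603 = 1.1411


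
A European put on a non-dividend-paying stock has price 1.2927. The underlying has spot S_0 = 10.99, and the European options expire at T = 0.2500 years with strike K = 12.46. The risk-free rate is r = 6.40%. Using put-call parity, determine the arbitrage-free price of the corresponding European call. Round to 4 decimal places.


Put-call parity: C - P = S_0 * exp(-qT) - K * exp(-rT).
S_0 * exp(-qT) = 10.9900 * 1.00000000 = 10.99000000
K * exp(-rT) = 12.4600 * 0.98412732 = 12.26222641
C = P + S*exp(-qT) - K*exp(-rT)
C = 1.2927 + 10.99000000 - 12.26222641 = 0.0205

Answer: Call price = 0.0205


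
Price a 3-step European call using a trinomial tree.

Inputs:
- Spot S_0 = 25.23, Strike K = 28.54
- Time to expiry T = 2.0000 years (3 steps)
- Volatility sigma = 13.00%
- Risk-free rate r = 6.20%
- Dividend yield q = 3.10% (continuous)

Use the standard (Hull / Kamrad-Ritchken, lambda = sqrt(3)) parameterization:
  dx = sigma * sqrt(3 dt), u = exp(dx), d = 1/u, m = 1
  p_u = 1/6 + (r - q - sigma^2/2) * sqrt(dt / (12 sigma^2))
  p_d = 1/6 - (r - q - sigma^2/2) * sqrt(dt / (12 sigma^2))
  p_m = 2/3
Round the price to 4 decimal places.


dt = T/N = 0.666667; dx = sigma*sqrt(3*dt) = 0.183848
u = exp(dx) = 1.201833; d = 1/u = 0.832062
p_u = 0.207552, p_m = 0.666667, p_d = 0.125781
Discount per step: exp(-r*dt) = 0.959509
Stock lattice S(k, j) with j the centered position index:
  k=0: S(0,+0) = 25.2300
  k=1: S(1,-1) = 20.9929; S(1,+0) = 25.2300; S(1,+1) = 30.3222
  k=2: S(2,-2) = 17.4674; S(2,-1) = 20.9929; S(2,+0) = 25.2300; S(2,+1) = 30.3222; S(2,+2) = 36.4423
  k=3: S(3,-3) = 14.5340; S(3,-2) = 17.4674; S(3,-1) = 20.9929; S(3,+0) = 25.2300; S(3,+1) = 30.3222; S(3,+2) = 36.4423; S(3,+3) = 43.7975
Terminal payoffs V(N, j) = max(S_T - K, 0):
  V(3,-3) = 0.000000; V(3,-2) = 0.000000; V(3,-1) = 0.000000; V(3,+0) = 0.000000; V(3,+1) = 1.782243; V(3,+2) = 7.902267; V(3,+3) = 15.257514
Backward induction: V(k, j) = exp(-r*dt) * [p_u * V(k+1, j+1) + p_m * V(k+1, j) + p_d * V(k+1, j-1)]
  V(2,-2) = exp(-r*dt) * [p_u*0.000000 + p_m*0.000000 + p_d*0.000000] = 0.000000
  V(2,-1) = exp(-r*dt) * [p_u*0.000000 + p_m*0.000000 + p_d*0.000000] = 0.000000
  V(2,+0) = exp(-r*dt) * [p_u*1.782243 + p_m*0.000000 + p_d*0.000000] = 0.354930
  V(2,+1) = exp(-r*dt) * [p_u*7.902267 + p_m*1.782243 + p_d*0.000000] = 2.713773
  V(2,+2) = exp(-r*dt) * [p_u*15.257514 + p_m*7.902267 + p_d*1.782243] = 8.308465
  V(1,-1) = exp(-r*dt) * [p_u*0.354930 + p_m*0.000000 + p_d*0.000000] = 0.070684
  V(1,+0) = exp(-r*dt) * [p_u*2.713773 + p_m*0.354930 + p_d*0.000000] = 0.767482
  V(1,+1) = exp(-r*dt) * [p_u*8.308465 + p_m*2.713773 + p_d*0.354930] = 3.433377
  V(0,+0) = exp(-r*dt) * [p_u*3.433377 + p_m*0.767482 + p_d*0.070684] = 1.183218

Answer: Price = V(0,0) = 1.1832


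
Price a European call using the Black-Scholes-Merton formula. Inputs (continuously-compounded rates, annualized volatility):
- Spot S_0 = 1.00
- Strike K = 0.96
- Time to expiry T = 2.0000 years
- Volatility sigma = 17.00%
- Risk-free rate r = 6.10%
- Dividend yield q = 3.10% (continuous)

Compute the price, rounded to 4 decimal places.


d1 = (ln(S/K) + (r - q + 0.5*sigma^2) * T) / (sigma * sqrt(T)) = 0.53957236
d2 = d1 - sigma * sqrt(T) = 0.29915606
exp(-rT) = 0.88514837; exp(-qT) = 0.93988289
C = S_0 * exp(-qT) * N(d1) - K * exp(-rT) * N(d2)
N(d1) = 0.70525401; N(d2) = 0.61758951
C = 1.0000 * 0.93988289 * 0.70525401 - 0.9600 * 0.88514837 * 0.61758951 = 0.1381

Answer: Price = 0.1381


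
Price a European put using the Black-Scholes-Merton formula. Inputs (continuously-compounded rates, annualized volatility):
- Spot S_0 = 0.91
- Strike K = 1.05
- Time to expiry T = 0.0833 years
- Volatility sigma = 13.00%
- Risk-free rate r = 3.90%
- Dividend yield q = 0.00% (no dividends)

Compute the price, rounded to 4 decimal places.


d1 = (ln(S/K) + (r - q + 0.5*sigma^2) * T) / (sigma * sqrt(T)) = -3.70861647
d2 = d1 - sigma * sqrt(T) = -3.74613673
exp(-rT) = 0.99675657; exp(-qT) = 1.00000000
P = K * exp(-rT) * N(-d2) - S_0 * exp(-qT) * N(-d1)
N(-d1) = 0.99989580; N(-d2) = 0.99991021
P = 1.0500 * 0.99675657 * 0.99991021 - 0.9100 * 1.00000000 * 0.99989580 = 0.1366

Answer: Price = 0.1366


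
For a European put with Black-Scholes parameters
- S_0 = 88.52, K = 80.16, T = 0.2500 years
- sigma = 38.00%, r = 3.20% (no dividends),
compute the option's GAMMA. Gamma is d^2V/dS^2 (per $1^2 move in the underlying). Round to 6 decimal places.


Answer: Gamma = 0.019087

Derivation:
d1 = 0.6592309360; d2 = 0.4692309360
phi(d1) = 0.3210266149; exp(-qT) = 1.0000000000; exp(-rT) = 0.9920319148
Gamma = exp(-qT) * phi(d1) / (S * sigma * sqrt(T)) = 1.0000000000 * 0.3210266149 / (88.5200 * 0.3800 * 0.5000000000) = 0.019087


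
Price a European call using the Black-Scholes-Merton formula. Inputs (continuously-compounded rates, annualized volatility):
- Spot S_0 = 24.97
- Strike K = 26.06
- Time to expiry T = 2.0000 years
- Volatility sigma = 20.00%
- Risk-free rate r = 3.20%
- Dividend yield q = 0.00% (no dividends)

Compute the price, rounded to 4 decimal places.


d1 = (ln(S/K) + (r - q + 0.5*sigma^2) * T) / (sigma * sqrt(T)) = 0.21663465
d2 = d1 - sigma * sqrt(T) = -0.06620806
exp(-rT) = 0.93800500; exp(-qT) = 1.00000000
C = S_0 * exp(-qT) * N(d1) - K * exp(-rT) * N(d2)
N(d1) = 0.58575346; N(d2) = 0.47360609
C = 24.9700 * 1.00000000 * 0.58575346 - 26.0600 * 0.93800500 * 0.47360609 = 3.0492

Answer: Price = 3.0492


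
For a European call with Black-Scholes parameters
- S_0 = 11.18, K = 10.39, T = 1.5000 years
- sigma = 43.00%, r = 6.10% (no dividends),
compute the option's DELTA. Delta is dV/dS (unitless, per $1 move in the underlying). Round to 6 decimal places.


d1 = 0.5762142883; d2 = 0.0495739936
phi(d1) = 0.3379186861; exp(-qT) = 1.0000000000; exp(-rT) = 0.9125613162
N(d1) = 0.7177648257
Delta = exp(-qT) * N(d1) = 1.0000000000 * 0.7177648257 = 0.717765

Answer: Delta = 0.717765


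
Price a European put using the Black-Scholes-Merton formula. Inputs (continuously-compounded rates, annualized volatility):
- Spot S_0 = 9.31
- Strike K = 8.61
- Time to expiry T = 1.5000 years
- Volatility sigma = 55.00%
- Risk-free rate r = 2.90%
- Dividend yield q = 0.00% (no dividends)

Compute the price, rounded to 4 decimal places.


Answer: Price = 1.8177

Derivation:
d1 = (ln(S/K) + (r - q + 0.5*sigma^2) * T) / (sigma * sqrt(T)) = 0.51742097
d2 = d1 - sigma * sqrt(T) = -0.15618871
exp(-rT) = 0.95743255; exp(-qT) = 1.00000000
P = K * exp(-rT) * N(-d2) - S_0 * exp(-qT) * N(-d1)
N(-d1) = 0.30243116; N(-d2) = 0.56205786
P = 8.6100 * 0.95743255 * 0.56205786 - 9.3100 * 1.00000000 * 0.30243116 = 1.8177


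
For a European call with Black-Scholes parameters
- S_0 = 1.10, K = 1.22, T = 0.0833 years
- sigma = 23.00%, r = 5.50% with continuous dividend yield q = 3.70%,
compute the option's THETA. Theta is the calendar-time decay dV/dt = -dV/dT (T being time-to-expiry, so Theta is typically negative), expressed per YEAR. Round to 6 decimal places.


d1 = -1.5039919418; d2 = -1.5703739424
phi(d1) = 0.1287433471; exp(-qT) = 0.9969226448; exp(-rT) = 0.9954289791
Theta = -S*exp(-qT)*phi(d1)*sigma/(2*sqrt(T)) - r*K*exp(-rT)*N(d2) + q*S*exp(-qT)*N(d1)
N(d1) = 0.0662917208; N(d2) = 0.0581640705; sqrt(T) = 0.2886173938
Term 1 = -1.1000 * 0.9969226448 * 0.1287433471 * 0.2300 / (2 * 0.2886173938) = -0.0562541130
Term 2 = -0.0550 * 1.2200 * 0.9954289791 * 0.0581640705 = -0.0038849693
Term 3 = 0.0370 * 1.1000 * 0.9969226448 * 0.0662917208 = 0.0026897701
Theta = -0.0562541130 + (-0.0038849693) + (0.0026897701) = -0.057449

Answer: Theta = -0.057449


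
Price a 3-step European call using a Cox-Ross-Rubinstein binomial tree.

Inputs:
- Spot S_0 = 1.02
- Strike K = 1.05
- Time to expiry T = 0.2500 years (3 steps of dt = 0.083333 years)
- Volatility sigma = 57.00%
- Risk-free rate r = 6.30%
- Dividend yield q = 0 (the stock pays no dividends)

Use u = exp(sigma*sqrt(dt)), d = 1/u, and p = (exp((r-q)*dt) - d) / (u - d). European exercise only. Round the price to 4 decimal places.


Answer: Price = V(0,0) = 0.1188

Derivation:
dt = T/N = 0.083333
u = exp(sigma*sqrt(dt)) = 1.178856; d = 1/u = 0.848280
p = (exp((r-q)*dt) - d) / (u - d) = 0.474879
Discount per step: exp(-r*dt) = 0.994764
Stock lattice S(k, i) with i counting down-moves:
  k=0: S(0,0) = 1.0200
  k=1: S(1,0) = 1.2024; S(1,1) = 0.8652
  k=2: S(2,0) = 1.4175; S(2,1) = 1.0200; S(2,2) = 0.7340
  k=3: S(3,0) = 1.6710; S(3,1) = 1.2024; S(3,2) = 0.8652; S(3,3) = 0.6226
Terminal payoffs V(N, i) = max(S_T - K, 0):
  V(3,0) = 0.621025; V(3,1) = 0.152434; V(3,2) = 0.000000; V(3,3) = 0.000000
Backward induction: V(k, i) = exp(-r*dt) * [p * V(k+1, i) + (1-p) * V(k+1, i+1)].
  V(2,0) = exp(-r*dt) * [p*0.621025 + (1-p)*0.152434] = 0.372995
  V(2,1) = exp(-r*dt) * [p*0.152434 + (1-p)*0.000000] = 0.072009
  V(2,2) = exp(-r*dt) * [p*0.000000 + (1-p)*0.000000] = 0.000000
  V(1,0) = exp(-r*dt) * [p*0.372995 + (1-p)*0.072009] = 0.213815
  V(1,1) = exp(-r*dt) * [p*0.072009 + (1-p)*0.000000] = 0.034016
  V(0,0) = exp(-r*dt) * [p*0.213815 + (1-p)*0.034016] = 0.118774


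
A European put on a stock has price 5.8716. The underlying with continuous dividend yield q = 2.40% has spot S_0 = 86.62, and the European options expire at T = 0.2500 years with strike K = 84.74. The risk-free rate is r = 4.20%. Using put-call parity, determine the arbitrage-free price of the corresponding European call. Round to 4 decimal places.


Put-call parity: C - P = S_0 * exp(-qT) - K * exp(-rT).
S_0 * exp(-qT) = 86.6200 * 0.99401796 = 86.10183605
K * exp(-rT) = 84.7400 * 0.98955493 = 83.85488499
C = P + S*exp(-qT) - K*exp(-rT)
C = 5.8716 + 86.10183605 - 83.85488499 = 8.1186

Answer: Call price = 8.1186


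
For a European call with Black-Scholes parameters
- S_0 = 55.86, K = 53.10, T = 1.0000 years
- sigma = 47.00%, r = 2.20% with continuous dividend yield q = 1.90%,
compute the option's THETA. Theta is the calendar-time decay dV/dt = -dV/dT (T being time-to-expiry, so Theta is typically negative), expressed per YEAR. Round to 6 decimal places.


d1 = 0.3491949623; d2 = -0.1208050377
phi(d1) = 0.3753459691; exp(-qT) = 0.9811793622; exp(-rT) = 0.9782402351
Theta = -S*exp(-qT)*phi(d1)*sigma/(2*sqrt(T)) - r*K*exp(-rT)*N(d2) + q*S*exp(-qT)*N(d1)
N(d1) = 0.6365285260; N(d2) = 0.4519227299; sqrt(T) = 1.0000000000
Term 1 = -55.8600 * 0.9811793622 * 0.3753459691 * 0.4700 / (2 * 1.0000000000) = -4.8344709478
Term 2 = -0.0220 * 53.1000 * 0.9782402351 * 0.4519227299 = -0.5164483669
Term 3 = 0.0190 * 55.8600 * 0.9811793622 * 0.6365285260 = 0.6628584675
Theta = -4.8344709478 + (-0.5164483669) + (0.6628584675) = -4.688061

Answer: Theta = -4.688061


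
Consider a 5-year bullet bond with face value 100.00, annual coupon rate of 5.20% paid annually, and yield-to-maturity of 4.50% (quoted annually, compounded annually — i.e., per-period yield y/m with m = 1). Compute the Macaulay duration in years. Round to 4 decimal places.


Coupon per period c = face * coupon_rate / m = 5.200000
Periods per year m = 1; per-period yield y/m = 0.045000
Number of cashflows N = 5
Cashflows (t years, CF_t, discount factor 1/(1+y/m)^(m*t), PV):
  t = 1.0000: CF_t = 5.200000, DF = 0.956938, PV = 4.976077
  t = 2.0000: CF_t = 5.200000, DF = 0.915730, PV = 4.761796
  t = 3.0000: CF_t = 5.200000, DF = 0.876297, PV = 4.556742
  t = 4.0000: CF_t = 5.200000, DF = 0.838561, PV = 4.360519
  t = 5.0000: CF_t = 105.200000, DF = 0.802451, PV = 84.417850
Price P = sum_t PV_t = 103.072984
Macaulay numerator sum_t t * PV_t:
  t * PV_t at t = 1.0000: 4.976077
  t * PV_t at t = 2.0000: 9.523591
  t * PV_t at t = 3.0000: 13.670227
  t * PV_t at t = 4.0000: 17.442076
  t * PV_t at t = 5.0000: 422.089250
Macaulay duration D = (sum_t t * PV_t) / P = 467.701221 / 103.072984 = 4.537573

Answer: Macaulay duration = 4.5376 years
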